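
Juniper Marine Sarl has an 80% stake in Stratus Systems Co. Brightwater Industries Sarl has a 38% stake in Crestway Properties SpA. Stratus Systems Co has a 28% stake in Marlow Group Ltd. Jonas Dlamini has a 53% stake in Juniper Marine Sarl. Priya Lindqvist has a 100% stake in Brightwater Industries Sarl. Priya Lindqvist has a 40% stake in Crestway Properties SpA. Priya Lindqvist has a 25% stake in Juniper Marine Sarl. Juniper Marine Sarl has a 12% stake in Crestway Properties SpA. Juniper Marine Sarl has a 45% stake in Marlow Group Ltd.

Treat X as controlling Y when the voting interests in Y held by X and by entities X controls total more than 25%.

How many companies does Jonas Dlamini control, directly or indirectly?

3

Jonas holds 53% of Juniper, so Jonas controls Juniper.
Juniper holds 80% of Stratus, so Jonas controls Stratus.
Stratus and Juniper together hold 28% + 45% = 73% of Marlow, so Jonas controls Marlow.
No other company's threshold is met.
Jonas controls 3 companies.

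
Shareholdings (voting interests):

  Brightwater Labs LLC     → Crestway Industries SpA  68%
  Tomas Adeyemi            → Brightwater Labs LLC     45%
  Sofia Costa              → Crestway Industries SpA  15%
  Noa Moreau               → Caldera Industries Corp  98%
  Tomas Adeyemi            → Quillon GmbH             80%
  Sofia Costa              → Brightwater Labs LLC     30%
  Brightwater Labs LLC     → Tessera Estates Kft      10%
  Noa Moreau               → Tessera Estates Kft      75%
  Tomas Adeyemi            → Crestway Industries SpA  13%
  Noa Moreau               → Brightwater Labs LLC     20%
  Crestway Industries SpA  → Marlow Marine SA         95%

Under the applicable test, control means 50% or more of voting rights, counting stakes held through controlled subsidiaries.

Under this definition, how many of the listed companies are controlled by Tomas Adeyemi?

1

Tomas holds 80% of Quillon, so Tomas controls Quillon.
No other company's threshold is met.
Tomas controls 1 company.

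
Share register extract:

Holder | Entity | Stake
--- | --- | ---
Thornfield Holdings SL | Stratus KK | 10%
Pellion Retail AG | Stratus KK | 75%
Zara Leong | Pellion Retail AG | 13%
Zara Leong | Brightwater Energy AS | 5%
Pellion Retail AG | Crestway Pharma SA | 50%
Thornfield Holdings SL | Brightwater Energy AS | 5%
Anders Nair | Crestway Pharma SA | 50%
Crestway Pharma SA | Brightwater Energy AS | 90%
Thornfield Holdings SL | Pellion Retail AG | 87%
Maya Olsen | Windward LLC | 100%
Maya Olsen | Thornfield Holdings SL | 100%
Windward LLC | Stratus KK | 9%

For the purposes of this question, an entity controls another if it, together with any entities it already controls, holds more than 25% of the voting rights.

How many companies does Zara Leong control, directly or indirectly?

0

Zara's largest direct stake is 13% in Pellion, which does not meet the threshold.
Zara controls 0 companies.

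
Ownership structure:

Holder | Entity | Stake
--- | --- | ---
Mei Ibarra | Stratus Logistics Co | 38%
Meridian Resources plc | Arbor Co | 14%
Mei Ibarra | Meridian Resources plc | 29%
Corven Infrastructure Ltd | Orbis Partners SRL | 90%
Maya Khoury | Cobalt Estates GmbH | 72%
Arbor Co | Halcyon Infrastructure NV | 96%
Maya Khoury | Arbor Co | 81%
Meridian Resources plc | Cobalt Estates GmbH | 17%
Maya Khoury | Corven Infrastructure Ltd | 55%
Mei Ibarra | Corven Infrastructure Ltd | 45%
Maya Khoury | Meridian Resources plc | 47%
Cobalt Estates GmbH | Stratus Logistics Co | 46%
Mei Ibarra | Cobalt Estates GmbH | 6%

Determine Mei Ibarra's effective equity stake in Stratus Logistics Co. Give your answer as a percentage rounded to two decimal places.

43.03%

Mei reaches Stratus along 3 paths.
Direct stake: 38% = 38%.
Via Cobalt: 6% × 46% = 2.76%.
Via Meridian → Cobalt: 29% × 17% × 46% = 2.2678%.
Total: 38% + 2.76% + 2.2678% = 43.0278%.
Rounded: 43.03%.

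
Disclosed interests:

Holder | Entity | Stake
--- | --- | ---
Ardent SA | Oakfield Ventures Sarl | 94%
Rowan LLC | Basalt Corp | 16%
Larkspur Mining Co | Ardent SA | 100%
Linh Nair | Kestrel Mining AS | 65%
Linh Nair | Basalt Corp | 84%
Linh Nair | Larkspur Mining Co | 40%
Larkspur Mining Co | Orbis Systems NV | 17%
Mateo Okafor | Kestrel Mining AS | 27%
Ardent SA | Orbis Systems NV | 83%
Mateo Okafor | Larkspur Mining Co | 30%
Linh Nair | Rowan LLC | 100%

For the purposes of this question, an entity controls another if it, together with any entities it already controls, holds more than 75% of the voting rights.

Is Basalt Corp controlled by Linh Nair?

Linh holds 100% of Rowan, so Linh controls Rowan.
Linh and Rowan together hold 84% + 16% = 100% of Basalt, so Linh controls Basalt.

Yes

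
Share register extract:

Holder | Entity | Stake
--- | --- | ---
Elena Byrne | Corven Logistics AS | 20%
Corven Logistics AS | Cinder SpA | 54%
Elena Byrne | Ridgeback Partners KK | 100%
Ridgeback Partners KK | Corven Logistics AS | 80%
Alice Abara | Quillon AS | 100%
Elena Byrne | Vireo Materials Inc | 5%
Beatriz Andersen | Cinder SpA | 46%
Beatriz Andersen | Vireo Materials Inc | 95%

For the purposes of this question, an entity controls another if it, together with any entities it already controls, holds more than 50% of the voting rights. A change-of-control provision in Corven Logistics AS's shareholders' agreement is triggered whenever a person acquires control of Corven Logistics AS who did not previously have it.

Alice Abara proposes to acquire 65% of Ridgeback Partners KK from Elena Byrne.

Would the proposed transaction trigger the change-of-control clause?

Yes

The purchase adds only to Alice's holdings (Elena's stake shrinks), so Alice is the only person who could newly come to control Corven.
Alice holds 100% of Quillon, so Alice controls Quillon.
Neither Alice nor any entity Alice controls holds any voting interest in Corven.
So before the transaction, Alice does not control Corven.
After the purchase, Alice holds 65% of Ridgeback directly, and Elena's stake falls to 35%.
Alice holds 65% of Ridgeback, so Alice controls Ridgeback.
Ridgeback holds 80% of Corven, so Alice controls Corven.
Alice did not control Corven before and does after, so the clause is triggered.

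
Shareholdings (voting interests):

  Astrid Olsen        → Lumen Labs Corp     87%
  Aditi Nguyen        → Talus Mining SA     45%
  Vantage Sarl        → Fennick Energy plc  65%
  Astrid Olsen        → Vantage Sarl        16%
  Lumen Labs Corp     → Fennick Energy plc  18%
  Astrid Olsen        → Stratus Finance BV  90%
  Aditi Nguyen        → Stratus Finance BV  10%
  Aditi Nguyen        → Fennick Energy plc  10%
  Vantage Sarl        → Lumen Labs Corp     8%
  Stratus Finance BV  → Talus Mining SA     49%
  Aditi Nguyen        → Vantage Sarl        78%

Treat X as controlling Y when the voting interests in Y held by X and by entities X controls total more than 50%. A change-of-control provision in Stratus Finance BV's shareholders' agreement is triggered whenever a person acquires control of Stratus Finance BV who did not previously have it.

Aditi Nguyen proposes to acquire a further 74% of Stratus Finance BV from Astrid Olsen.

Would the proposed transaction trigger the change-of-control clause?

Yes

The purchase adds only to Aditi's holdings (Astrid's stake shrinks), so Aditi is the only person who could newly come to control Stratus.
Aditi holds 78% of Vantage, so Aditi controls Vantage.
Aditi and Vantage together hold 10% + 65% = 75% of Fennick, so Aditi controls Fennick.
In Stratus, Aditi's side holds only 10%, not > 50%.
So before the transaction, Aditi does not control Stratus.
After the purchase, Aditi's direct stake in Stratus rises to 10% + 74% = 84%, and Astrid's stake falls to 16%.
Aditi holds 84% of Stratus, so Aditi controls Stratus.
Aditi did not control Stratus before and does after, so the clause is triggered.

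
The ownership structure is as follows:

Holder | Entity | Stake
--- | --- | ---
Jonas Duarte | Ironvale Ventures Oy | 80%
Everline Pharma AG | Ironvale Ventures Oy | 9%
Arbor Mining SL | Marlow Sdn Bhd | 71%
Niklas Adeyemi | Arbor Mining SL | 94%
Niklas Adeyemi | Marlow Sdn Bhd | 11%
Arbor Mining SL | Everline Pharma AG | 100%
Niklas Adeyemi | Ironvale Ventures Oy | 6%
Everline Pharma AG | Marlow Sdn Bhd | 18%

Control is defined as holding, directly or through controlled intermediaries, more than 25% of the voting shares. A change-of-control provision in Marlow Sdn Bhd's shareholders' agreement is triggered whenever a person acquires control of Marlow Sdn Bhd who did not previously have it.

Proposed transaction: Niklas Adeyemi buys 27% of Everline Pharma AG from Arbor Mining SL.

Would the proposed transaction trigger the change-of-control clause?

The purchase adds only to Niklas's holdings (Arbor's stake shrinks), so Niklas is the only person who could newly come to control Marlow.
Niklas holds 94% of Arbor, so Niklas controls Arbor.
Arbor holds 100% of Everline, so Niklas controls Everline.
Niklas and Arbor and Everline together hold 11% + 71% + 18% = 100% of Marlow, so Niklas controls Marlow.
So Niklas already controls Marlow before the transaction.
After the purchase, Niklas holds 27% of Everline directly, and Arbor's stake falls to 73%.
Niklas controlled Marlow already, so this is not a new person acquiring control; every other person's position is unchanged or reduced.
No new person acquires control, so the clause is not triggered.

No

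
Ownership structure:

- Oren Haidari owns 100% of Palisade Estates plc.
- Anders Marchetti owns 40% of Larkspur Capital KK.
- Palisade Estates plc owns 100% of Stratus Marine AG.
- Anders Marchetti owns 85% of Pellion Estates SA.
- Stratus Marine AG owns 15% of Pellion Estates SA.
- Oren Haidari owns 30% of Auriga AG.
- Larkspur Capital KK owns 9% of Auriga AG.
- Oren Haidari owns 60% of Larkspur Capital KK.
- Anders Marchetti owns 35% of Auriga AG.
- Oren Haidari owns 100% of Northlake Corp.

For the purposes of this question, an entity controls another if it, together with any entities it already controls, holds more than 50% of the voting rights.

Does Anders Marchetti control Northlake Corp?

No

Anders holds 85% of Pellion, so Anders controls Pellion.
Neither Anders nor any entity Anders controls holds any voting interest in Northlake.
So Anders does not control Northlake.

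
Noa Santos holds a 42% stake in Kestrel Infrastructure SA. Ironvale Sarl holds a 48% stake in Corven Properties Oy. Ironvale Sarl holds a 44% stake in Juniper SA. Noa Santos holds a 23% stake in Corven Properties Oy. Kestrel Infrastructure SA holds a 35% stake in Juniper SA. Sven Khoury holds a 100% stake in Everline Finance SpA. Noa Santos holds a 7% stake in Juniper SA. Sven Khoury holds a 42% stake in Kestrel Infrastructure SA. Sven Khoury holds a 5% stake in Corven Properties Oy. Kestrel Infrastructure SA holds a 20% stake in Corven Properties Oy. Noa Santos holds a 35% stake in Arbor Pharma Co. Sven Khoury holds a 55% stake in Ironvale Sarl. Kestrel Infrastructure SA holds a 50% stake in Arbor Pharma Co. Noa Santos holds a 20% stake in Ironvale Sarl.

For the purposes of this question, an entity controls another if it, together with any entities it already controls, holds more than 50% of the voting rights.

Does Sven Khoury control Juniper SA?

Sven holds 55% of Ironvale, so Sven controls Ironvale.
Ironvale and Sven together hold 48% + 5% = 53% of Corven, so Sven controls Corven.
Sven holds 100% of Everline, so Sven controls Everline.
In Juniper, Sven's side holds only 44%, not > 50%.
So Sven does not control Juniper.

No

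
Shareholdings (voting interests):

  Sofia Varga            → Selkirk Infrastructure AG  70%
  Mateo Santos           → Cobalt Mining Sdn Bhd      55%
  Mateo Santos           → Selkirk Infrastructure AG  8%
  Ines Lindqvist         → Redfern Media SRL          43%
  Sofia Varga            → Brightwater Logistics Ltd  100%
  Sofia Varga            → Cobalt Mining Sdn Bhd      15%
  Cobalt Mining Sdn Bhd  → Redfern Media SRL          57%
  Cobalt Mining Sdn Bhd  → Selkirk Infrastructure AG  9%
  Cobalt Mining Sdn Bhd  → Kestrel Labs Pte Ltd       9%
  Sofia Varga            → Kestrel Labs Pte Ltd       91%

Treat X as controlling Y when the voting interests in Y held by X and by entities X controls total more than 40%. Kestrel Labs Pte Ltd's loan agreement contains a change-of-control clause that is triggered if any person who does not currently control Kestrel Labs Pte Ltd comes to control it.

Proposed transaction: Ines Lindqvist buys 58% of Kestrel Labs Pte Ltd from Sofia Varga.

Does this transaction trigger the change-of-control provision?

The purchase adds only to Ines's holdings (Sofia's stake shrinks), so Ines is the only person who could newly come to control Kestrel.
Ines holds 43% of Redfern, so Ines controls Redfern.
Neither Ines nor any entity Ines controls holds any voting interest in Kestrel.
So before the transaction, Ines does not control Kestrel.
After the purchase, Ines holds 58% of Kestrel directly, and Sofia's stake falls to 33%.
Ines holds 58% of Kestrel, so Ines controls Kestrel.
Ines did not control Kestrel before and does after, so the clause is triggered.

Yes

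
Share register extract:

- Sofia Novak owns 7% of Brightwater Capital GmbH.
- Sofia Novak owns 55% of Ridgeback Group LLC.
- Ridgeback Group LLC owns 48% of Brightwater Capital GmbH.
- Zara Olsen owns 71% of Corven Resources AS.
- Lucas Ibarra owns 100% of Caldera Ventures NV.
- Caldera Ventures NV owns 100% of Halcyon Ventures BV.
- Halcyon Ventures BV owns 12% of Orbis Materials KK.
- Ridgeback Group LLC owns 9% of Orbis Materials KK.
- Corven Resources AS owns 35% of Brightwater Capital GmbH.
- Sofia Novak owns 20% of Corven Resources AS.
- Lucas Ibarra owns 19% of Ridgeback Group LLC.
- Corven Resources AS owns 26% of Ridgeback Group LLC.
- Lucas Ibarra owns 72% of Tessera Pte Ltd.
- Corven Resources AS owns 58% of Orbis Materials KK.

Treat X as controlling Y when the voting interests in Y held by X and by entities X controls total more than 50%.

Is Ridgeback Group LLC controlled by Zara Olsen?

No

Zara holds 71% of Corven, so Zara controls Corven.
Corven holds 58% of Orbis, so Zara controls Orbis.
In Ridgeback, Zara's side holds only 26%, not > 50%.
So Zara does not control Ridgeback.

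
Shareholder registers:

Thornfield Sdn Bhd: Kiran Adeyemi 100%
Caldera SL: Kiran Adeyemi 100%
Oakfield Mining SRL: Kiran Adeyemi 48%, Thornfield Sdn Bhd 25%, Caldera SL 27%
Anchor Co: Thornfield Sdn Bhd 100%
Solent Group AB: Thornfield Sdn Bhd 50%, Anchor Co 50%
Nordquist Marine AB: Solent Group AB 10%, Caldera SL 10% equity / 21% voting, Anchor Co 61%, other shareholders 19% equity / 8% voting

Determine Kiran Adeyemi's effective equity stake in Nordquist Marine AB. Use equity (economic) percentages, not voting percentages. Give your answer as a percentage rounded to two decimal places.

81.00%

Kiran reaches Nordquist along 4 paths.
Via Thornfield → Solent: 100% × 50% × 10% = 5%.
Via Thornfield → Anchor → Solent: 100% × 100% × 50% × 10% = 5%.
Via Caldera: 100% × 10% = 10%.
Via Thornfield → Anchor: 100% × 100% × 61% = 61%.
Total: 5% + 5% + 10% + 61% = 81%.
Rounded: 81.00%.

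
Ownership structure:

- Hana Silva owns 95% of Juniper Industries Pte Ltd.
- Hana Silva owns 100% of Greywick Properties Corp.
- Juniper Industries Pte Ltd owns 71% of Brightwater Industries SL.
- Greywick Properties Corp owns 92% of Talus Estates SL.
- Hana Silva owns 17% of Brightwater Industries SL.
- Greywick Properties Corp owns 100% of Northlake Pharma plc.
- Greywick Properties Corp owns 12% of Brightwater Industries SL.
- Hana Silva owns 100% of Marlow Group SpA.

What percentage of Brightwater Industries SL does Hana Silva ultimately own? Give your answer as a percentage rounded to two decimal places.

96.45%

Hana reaches Brightwater along 3 paths.
Via Greywick: 100% × 12% = 12%.
Direct stake: 17% = 17%.
Via Juniper: 95% × 71% = 67.45%.
Total: 12% + 17% + 67.45% = 96.45%.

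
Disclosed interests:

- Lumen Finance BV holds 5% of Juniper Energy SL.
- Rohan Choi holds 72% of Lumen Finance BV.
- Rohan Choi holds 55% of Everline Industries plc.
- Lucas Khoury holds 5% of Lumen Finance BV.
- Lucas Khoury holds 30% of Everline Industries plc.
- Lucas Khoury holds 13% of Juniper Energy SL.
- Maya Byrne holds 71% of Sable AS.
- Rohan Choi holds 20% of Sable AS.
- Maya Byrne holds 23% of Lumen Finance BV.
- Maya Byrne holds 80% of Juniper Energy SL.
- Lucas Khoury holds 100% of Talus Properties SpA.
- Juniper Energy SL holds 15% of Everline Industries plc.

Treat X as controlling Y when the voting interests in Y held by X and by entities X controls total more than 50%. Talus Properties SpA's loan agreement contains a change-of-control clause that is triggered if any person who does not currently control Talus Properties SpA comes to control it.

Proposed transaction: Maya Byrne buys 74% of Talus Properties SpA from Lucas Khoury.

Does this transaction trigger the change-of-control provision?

The purchase adds only to Maya's holdings (Lucas's stake shrinks), so Maya is the only person who could newly come to control Talus.
Maya holds 80% of Juniper, so Maya controls Juniper.
Maya holds 71% of Sable, so Maya controls Sable.
Neither Maya nor any entity Maya controls holds any voting interest in Talus.
So before the transaction, Maya does not control Talus.
After the purchase, Maya holds 74% of Talus directly, and Lucas's stake falls to 26%.
Maya holds 74% of Talus, so Maya controls Talus.
Maya did not control Talus before and does after, so the clause is triggered.

Yes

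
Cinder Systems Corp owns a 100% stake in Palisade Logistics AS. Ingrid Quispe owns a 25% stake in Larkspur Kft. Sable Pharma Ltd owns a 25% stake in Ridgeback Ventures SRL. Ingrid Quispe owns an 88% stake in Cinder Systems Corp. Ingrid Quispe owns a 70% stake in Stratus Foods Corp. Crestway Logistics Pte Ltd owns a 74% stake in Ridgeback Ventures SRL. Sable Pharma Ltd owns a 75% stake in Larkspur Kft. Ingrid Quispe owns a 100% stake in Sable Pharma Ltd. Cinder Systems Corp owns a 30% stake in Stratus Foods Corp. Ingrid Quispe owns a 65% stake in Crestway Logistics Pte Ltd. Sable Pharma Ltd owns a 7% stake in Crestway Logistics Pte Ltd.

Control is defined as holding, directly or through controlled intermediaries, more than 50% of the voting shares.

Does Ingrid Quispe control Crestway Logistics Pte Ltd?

Ingrid holds 100% of Sable, so Ingrid controls Sable.
Sable and Ingrid together hold 7% + 65% = 72% of Crestway, so Ingrid controls Crestway.

Yes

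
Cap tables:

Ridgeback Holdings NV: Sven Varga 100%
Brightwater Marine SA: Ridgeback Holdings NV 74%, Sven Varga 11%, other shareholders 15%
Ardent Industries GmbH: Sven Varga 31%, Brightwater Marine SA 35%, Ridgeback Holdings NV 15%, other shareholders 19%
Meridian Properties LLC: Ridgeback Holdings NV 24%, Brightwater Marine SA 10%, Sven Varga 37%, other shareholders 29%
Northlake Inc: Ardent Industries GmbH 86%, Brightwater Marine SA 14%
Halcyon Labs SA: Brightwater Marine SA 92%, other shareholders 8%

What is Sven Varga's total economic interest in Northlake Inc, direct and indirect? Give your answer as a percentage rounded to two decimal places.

Sven reaches Northlake along 6 paths.
Via Ardent: 31% × 86% = 26.66%.
Via Ridgeback → Brightwater → Ardent: 100% × 74% × 35% × 86% = 22.274%.
Via Brightwater → Ardent: 11% × 35% × 86% = 3.311%.
Via Ridgeback → Ardent: 100% × 15% × 86% = 12.9%.
Via Ridgeback → Brightwater: 100% × 74% × 14% = 10.36%.
Via Brightwater: 11% × 14% = 1.54%.
Total: 26.66% + 22.274% + 3.311% + 12.9% + 10.36% + 1.54% = 77.045%.
Rounded: 77.05%.

77.05%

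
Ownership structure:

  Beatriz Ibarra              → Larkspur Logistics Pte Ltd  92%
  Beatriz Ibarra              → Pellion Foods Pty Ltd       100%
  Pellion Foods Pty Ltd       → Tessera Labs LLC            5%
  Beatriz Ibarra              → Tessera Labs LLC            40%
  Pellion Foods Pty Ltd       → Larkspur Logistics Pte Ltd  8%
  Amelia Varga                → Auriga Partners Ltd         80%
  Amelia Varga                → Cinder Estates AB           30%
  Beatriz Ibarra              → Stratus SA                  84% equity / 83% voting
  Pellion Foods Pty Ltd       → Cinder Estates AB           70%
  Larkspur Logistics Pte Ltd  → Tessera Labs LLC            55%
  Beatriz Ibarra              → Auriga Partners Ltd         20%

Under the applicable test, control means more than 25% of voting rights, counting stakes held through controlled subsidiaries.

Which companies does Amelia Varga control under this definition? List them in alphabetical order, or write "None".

Auriga Partners Ltd, Cinder Estates AB

Amelia holds 80% of Auriga, so Amelia controls Auriga.
Amelia holds 30% of Cinder, so Amelia controls Cinder.
No other company's threshold is met.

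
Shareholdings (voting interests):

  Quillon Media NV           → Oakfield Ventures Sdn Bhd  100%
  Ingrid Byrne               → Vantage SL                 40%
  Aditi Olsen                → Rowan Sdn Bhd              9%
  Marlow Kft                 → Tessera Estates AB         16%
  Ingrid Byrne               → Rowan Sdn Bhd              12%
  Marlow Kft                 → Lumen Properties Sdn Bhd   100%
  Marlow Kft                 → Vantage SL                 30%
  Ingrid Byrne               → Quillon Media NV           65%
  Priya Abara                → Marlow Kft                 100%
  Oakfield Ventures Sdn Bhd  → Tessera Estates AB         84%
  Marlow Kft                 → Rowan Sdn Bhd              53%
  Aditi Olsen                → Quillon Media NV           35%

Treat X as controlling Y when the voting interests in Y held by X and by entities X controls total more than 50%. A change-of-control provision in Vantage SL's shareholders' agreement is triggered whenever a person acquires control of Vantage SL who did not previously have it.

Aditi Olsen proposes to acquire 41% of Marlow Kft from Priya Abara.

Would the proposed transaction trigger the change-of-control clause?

The purchase adds only to Aditi's holdings (Priya's stake shrinks), so Aditi is the only person who could newly come to control Vantage.
Aditi's largest direct stake is 35% in Quillon, which does not meet the threshold, so Aditi controls no company.
Neither Aditi nor any entity Aditi controls holds any voting interest in Vantage.
So before the transaction, Aditi does not control Vantage.
After the purchase, Aditi holds 41% of Marlow directly, and Priya's stake falls to 59%.
Aditi's side now holds 41% of Marlow, not > 50%, so Aditi still does not control Marlow.
After the transaction, neither Aditi nor any entity Aditi controls holds a voting interest in Vantage, so Aditi still does not control it.
No new person acquires control, so the clause is not triggered.

No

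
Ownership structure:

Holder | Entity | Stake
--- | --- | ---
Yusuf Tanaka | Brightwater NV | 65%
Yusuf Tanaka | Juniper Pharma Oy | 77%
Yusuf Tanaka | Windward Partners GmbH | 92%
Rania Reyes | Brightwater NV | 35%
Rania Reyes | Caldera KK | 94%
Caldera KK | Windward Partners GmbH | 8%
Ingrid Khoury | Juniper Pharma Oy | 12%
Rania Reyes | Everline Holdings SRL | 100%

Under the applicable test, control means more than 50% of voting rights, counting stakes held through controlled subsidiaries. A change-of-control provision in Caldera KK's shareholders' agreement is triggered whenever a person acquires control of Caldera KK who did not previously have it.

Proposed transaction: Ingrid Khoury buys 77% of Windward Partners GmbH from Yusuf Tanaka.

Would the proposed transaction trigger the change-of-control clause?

No

The purchase adds only to Ingrid's holdings (Yusuf's stake shrinks), so Ingrid is the only person who could newly come to control Caldera.
Ingrid's largest direct stake is 12% in Juniper, which does not meet the threshold, so Ingrid controls no company.
Neither Ingrid nor any entity Ingrid controls holds any voting interest in Caldera.
So before the transaction, Ingrid does not control Caldera.
After the purchase, Ingrid holds 77% of Windward directly, and Yusuf's stake falls to 15%.
Ingrid holds 77% of Windward, so Ingrid controls Windward.
After the transaction, neither Ingrid nor any entity Ingrid controls holds a voting interest in Caldera, so Ingrid still does not control it.
No new person acquires control, so the clause is not triggered.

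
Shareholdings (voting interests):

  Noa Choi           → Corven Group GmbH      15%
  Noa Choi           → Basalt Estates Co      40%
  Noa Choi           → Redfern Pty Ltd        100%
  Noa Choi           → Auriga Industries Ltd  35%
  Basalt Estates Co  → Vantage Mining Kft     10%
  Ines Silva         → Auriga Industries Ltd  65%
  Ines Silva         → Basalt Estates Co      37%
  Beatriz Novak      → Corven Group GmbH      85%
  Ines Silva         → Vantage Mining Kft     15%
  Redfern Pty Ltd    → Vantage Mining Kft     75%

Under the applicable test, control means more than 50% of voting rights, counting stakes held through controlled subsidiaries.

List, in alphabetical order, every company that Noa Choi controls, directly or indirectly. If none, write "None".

Redfern Pty Ltd, Vantage Mining Kft

Noa holds 100% of Redfern, so Noa controls Redfern.
Redfern holds 75% of Vantage, so Noa controls Vantage.
No other company's threshold is met.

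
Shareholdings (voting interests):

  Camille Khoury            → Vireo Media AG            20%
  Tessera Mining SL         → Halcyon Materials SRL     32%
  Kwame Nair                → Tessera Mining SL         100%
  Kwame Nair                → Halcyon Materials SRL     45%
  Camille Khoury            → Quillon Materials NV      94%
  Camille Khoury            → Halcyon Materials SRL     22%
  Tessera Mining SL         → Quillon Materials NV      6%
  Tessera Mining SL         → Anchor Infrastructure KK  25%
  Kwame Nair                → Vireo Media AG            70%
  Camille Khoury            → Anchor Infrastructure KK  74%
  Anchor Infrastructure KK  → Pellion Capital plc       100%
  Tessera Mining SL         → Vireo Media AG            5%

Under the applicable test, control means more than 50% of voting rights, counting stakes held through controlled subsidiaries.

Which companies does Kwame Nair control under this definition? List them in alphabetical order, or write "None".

Kwame holds 100% of Tessera, so Kwame controls Tessera.
Kwame and Tessera together hold 70% + 5% = 75% of Vireo, so Kwame controls Vireo.
Tessera and Kwame together hold 32% + 45% = 77% of Halcyon, so Kwame controls Halcyon.
No other company's threshold is met.

Halcyon Materials SRL, Tessera Mining SL, Vireo Media AG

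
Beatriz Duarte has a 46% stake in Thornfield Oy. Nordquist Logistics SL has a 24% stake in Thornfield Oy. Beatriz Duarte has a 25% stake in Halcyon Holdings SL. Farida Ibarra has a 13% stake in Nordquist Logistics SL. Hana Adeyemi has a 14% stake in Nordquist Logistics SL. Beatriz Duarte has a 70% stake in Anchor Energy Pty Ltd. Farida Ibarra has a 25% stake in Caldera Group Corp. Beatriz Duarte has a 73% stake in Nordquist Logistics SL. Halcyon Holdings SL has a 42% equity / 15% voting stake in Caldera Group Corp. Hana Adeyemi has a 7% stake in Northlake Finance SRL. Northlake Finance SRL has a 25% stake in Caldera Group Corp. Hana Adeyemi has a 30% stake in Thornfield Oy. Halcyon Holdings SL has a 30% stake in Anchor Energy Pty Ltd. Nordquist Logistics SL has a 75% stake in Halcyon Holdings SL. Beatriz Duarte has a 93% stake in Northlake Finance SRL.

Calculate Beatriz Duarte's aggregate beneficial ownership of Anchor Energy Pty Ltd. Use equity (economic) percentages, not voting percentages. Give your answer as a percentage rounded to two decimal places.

Beatriz reaches Anchor along 3 paths.
Via Halcyon: 25% × 30% = 7.5%.
Via Nordquist → Halcyon: 73% × 75% × 30% = 16.425%.
Direct stake: 70% = 70%.
Total: 7.5% + 16.425% + 70% = 93.925%.
Rounded: 93.93%.

93.93%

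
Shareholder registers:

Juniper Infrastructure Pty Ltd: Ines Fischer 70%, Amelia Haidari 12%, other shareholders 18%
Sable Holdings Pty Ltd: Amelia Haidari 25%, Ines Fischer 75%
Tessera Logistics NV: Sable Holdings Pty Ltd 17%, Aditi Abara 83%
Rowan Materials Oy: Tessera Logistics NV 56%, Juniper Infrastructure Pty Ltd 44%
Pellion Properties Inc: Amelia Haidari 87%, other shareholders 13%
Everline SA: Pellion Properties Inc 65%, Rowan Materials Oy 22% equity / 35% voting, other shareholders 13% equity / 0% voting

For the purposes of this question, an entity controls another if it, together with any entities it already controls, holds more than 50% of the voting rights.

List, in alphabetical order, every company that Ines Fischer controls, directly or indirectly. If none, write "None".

Juniper Infrastructure Pty Ltd, Sable Holdings Pty Ltd

Ines holds 70% of Juniper, so Ines controls Juniper.
Ines holds 75% of Sable, so Ines controls Sable.
No other company's threshold is met.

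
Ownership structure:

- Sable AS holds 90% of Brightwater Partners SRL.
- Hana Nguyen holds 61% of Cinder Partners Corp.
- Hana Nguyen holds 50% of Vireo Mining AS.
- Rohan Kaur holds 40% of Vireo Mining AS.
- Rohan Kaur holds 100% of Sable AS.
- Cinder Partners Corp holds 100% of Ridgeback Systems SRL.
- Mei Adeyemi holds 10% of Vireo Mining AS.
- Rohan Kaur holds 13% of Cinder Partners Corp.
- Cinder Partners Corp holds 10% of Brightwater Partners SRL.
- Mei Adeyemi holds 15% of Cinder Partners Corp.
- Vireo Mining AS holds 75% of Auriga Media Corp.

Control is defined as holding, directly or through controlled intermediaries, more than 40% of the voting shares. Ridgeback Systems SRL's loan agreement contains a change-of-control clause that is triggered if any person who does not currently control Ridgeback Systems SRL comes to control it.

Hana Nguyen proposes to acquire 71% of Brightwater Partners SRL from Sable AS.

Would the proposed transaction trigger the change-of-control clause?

No

The purchase adds only to Hana's holdings (Sable's stake shrinks), so Hana is the only person who could newly come to control Ridgeback.
Hana holds 61% of Cinder, so Hana controls Cinder.
Cinder holds 100% of Ridgeback, so Hana controls Ridgeback.
So Hana already controls Ridgeback before the transaction.
After the purchase, Hana holds 71% of Brightwater directly, and Sable's stake falls to 19%.
Hana controlled Ridgeback already, so this is not a new person acquiring control; every other person's position is unchanged or reduced.
No new person acquires control, so the clause is not triggered.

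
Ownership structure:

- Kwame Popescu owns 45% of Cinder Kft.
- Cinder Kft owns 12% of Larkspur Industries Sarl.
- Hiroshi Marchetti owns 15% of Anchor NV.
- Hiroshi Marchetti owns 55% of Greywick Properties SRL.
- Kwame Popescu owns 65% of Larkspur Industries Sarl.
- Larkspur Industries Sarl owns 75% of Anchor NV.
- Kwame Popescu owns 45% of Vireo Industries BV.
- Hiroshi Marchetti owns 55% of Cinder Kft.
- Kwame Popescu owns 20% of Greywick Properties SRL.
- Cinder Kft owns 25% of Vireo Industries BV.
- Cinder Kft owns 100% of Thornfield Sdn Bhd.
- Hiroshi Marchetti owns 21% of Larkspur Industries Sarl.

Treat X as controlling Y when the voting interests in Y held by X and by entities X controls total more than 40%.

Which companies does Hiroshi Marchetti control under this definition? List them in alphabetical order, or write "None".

Cinder Kft, Greywick Properties SRL, Thornfield Sdn Bhd

Hiroshi holds 55% of Greywick, so Hiroshi controls Greywick.
Hiroshi holds 55% of Cinder, so Hiroshi controls Cinder.
Cinder holds 100% of Thornfield, so Hiroshi controls Thornfield.
No other company's threshold is met.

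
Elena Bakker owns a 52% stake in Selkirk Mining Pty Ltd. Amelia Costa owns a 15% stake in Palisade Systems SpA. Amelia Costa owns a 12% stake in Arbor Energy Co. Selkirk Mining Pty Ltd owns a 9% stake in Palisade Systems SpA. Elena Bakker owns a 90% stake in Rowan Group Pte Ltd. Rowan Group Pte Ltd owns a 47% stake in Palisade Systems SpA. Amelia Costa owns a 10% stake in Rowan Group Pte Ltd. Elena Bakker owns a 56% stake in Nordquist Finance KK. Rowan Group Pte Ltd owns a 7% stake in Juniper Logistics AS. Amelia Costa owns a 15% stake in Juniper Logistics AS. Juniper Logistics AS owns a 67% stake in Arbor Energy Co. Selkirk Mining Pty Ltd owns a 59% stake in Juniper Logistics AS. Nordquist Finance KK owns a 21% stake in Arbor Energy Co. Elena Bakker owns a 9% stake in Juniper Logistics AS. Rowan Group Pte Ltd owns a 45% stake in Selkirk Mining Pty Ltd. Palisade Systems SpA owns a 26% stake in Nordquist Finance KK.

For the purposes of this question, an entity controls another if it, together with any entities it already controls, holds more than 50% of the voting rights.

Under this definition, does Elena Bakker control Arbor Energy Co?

Yes

Elena holds 90% of Rowan, so Elena controls Rowan.
Rowan and Elena together hold 45% + 52% = 97% of Selkirk, so Elena controls Selkirk.
Selkirk and Rowan together hold 9% + 47% = 56% of Palisade, so Elena controls Palisade.
Palisade and Elena together hold 26% + 56% = 82% of Nordquist, so Elena controls Nordquist.
Elena and Selkirk and Rowan together hold 9% + 59% + 7% = 75% of Juniper, so Elena controls Juniper.
Nordquist and Juniper together hold 21% + 67% = 88% of Arbor, so Elena controls Arbor.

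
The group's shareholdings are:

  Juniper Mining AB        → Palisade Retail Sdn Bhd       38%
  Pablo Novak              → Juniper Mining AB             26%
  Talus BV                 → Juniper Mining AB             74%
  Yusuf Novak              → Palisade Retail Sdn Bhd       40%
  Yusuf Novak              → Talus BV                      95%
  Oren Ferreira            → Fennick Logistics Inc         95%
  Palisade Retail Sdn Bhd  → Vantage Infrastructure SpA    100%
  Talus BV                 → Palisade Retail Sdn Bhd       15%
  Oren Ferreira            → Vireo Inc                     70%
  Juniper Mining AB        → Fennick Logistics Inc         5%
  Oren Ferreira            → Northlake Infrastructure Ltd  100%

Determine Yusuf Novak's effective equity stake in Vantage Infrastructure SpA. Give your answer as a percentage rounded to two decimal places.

80.96%

Yusuf reaches Vantage along 3 paths.
Via Palisade: 40% × 100% = 40%.
Via Talus → Juniper → Palisade: 95% × 74% × 38% × 100% = 26.714%.
Via Talus → Palisade: 95% × 15% × 100% = 14.25%.
Total: 40% + 26.714% + 14.25% = 80.964%.
Rounded: 80.96%.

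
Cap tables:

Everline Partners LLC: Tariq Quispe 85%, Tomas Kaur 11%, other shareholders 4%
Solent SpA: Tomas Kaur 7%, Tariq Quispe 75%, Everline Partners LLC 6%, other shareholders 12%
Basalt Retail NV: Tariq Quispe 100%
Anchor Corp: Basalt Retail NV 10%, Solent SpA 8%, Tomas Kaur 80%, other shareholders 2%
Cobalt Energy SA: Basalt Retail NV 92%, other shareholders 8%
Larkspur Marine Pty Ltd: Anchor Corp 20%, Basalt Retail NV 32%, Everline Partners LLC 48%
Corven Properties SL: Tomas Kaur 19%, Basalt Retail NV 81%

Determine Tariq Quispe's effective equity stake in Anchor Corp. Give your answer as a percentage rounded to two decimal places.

16.41%

Tariq reaches Anchor along 3 paths.
Via Basalt: 100% × 10% = 10%.
Via Solent: 75% × 8% = 6%.
Via Everline → Solent: 85% × 6% × 8% = 0.408%.
Total: 10% + 6% + 0.408% = 16.408%.
Rounded: 16.41%.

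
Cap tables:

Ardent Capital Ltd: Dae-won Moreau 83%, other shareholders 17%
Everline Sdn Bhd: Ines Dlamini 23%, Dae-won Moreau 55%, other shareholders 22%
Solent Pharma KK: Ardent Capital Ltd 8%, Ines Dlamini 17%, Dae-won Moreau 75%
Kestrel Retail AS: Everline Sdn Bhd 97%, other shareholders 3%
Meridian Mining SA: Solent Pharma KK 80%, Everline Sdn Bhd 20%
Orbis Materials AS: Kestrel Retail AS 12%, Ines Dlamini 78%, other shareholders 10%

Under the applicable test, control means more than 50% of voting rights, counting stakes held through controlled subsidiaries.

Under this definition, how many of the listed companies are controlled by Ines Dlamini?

Ines holds 78% of Orbis, so Ines controls Orbis.
No other company's threshold is met.
Ines controls 1 company.

1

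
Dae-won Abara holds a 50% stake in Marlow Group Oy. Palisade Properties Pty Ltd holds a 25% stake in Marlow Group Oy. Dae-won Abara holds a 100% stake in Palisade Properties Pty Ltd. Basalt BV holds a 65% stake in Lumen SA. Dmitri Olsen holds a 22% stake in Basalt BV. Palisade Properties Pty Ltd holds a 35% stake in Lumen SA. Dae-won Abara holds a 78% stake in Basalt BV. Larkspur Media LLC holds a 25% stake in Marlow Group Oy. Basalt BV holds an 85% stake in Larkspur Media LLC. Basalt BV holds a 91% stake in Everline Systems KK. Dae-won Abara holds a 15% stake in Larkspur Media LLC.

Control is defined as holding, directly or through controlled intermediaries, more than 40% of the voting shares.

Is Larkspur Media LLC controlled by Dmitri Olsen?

Dmitri's largest direct stake is 22% in Basalt, which does not meet the threshold, so Dmitri controls no company.
Neither Dmitri nor any entity Dmitri controls holds any voting interest in Larkspur.
So Dmitri does not control Larkspur.

No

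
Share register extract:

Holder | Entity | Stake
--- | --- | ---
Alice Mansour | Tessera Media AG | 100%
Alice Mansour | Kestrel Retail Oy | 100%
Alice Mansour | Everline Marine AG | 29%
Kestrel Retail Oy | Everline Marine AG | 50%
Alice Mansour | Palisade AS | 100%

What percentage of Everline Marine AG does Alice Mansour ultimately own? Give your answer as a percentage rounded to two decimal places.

Alice reaches Everline along 2 paths.
Via Kestrel: 100% × 50% = 50%.
Direct stake: 29% = 29%.
Total: 50% + 29% = 79%.
Rounded: 79.00%.

79.00%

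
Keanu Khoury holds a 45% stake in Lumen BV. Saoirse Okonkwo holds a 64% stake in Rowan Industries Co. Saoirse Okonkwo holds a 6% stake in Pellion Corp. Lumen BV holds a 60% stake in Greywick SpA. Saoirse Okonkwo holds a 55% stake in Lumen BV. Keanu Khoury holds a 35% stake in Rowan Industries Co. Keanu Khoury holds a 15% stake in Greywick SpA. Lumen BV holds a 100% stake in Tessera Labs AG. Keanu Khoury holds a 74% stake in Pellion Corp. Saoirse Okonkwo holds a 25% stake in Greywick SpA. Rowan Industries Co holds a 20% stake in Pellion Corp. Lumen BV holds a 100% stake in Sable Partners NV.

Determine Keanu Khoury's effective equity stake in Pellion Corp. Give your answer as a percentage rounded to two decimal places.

81.00%

Keanu reaches Pellion along 2 paths.
Direct stake: 74% = 74%.
Via Rowan: 35% × 20% = 7%.
Total: 74% + 7% = 81%.
Rounded: 81.00%.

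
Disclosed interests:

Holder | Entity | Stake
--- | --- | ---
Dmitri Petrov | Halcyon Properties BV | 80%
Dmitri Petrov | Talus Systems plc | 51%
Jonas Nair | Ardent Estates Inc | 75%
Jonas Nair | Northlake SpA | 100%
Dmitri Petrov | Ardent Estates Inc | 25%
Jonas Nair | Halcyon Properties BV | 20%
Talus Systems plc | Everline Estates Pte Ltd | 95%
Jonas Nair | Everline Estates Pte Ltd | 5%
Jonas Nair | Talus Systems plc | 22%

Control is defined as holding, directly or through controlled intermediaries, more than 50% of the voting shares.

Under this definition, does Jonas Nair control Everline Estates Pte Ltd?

Jonas holds 75% of Ardent, so Jonas controls Ardent.
Jonas holds 100% of Northlake, so Jonas controls Northlake.
In Everline, Jonas's side holds only 5%, not > 50%.
So Jonas does not control Everline.

No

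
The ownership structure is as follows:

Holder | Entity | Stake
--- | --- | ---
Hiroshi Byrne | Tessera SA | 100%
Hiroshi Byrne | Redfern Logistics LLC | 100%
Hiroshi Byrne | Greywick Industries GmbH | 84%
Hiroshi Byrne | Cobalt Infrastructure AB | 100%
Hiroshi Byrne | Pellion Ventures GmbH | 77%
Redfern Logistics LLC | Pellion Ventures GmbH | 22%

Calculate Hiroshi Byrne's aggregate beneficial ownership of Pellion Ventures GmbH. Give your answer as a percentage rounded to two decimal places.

Hiroshi reaches Pellion along 2 paths.
Via Redfern: 100% × 22% = 22%.
Direct stake: 77% = 77%.
Total: 22% + 77% = 99%.
Rounded: 99.00%.

99.00%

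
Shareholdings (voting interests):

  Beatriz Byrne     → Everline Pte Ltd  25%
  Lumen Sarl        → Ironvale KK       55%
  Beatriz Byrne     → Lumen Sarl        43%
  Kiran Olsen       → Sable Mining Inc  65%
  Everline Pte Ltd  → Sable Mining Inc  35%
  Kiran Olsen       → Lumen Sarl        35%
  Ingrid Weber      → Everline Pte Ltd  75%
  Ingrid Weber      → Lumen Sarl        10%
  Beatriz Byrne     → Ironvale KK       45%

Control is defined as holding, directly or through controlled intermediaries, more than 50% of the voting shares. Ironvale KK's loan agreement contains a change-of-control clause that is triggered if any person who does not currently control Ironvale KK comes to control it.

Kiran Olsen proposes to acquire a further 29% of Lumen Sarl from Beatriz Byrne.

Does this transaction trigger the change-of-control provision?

Yes

The purchase adds only to Kiran's holdings (Beatriz's stake shrinks), so Kiran is the only person who could newly come to control Ironvale.
Kiran holds 65% of Sable, so Kiran controls Sable.
Neither Kiran nor any entity Kiran controls holds any voting interest in Ironvale.
So before the transaction, Kiran does not control Ironvale.
After the purchase, Kiran's direct stake in Lumen rises to 35% + 29% = 64%, and Beatriz's stake falls to 14%.
Kiran holds 64% of Lumen, so Kiran controls Lumen.
Lumen holds 55% of Ironvale, so Kiran controls Ironvale.
Kiran did not control Ironvale before and does after, so the clause is triggered.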